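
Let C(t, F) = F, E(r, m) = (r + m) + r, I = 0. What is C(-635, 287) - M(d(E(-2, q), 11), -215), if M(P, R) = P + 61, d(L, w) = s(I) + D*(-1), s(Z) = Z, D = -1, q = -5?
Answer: 225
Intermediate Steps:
E(r, m) = m + 2*r (E(r, m) = (m + r) + r = m + 2*r)
d(L, w) = 1 (d(L, w) = 0 - 1*(-1) = 0 + 1 = 1)
M(P, R) = 61 + P
C(-635, 287) - M(d(E(-2, q), 11), -215) = 287 - (61 + 1) = 287 - 1*62 = 287 - 62 = 225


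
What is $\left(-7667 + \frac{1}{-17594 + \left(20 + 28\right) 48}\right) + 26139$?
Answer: $\frac{282436879}{15290} \approx 18472.0$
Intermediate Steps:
$\left(-7667 + \frac{1}{-17594 + \left(20 + 28\right) 48}\right) + 26139 = \left(-7667 + \frac{1}{-17594 + 48 \cdot 48}\right) + 26139 = \left(-7667 + \frac{1}{-17594 + 2304}\right) + 26139 = \left(-7667 + \frac{1}{-15290}\right) + 26139 = \left(-7667 - \frac{1}{15290}\right) + 26139 = - \frac{117228431}{15290} + 26139 = \frac{282436879}{15290}$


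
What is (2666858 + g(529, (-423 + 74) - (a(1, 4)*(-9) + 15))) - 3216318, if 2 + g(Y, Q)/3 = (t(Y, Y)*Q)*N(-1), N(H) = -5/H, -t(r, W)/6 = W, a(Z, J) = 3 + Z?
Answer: 15066614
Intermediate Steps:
t(r, W) = -6*W
g(Y, Q) = -6 - 90*Q*Y (g(Y, Q) = -6 + 3*(((-6*Y)*Q)*(-5/(-1))) = -6 + 3*((-6*Q*Y)*(-5*(-1))) = -6 + 3*(-6*Q*Y*5) = -6 + 3*(-30*Q*Y) = -6 - 90*Q*Y)
(2666858 + g(529, (-423 + 74) - (a(1, 4)*(-9) + 15))) - 3216318 = (2666858 + (-6 - 90*((-423 + 74) - ((3 + 1)*(-9) + 15))*529)) - 3216318 = (2666858 + (-6 - 90*(-349 - (4*(-9) + 15))*529)) - 3216318 = (2666858 + (-6 - 90*(-349 - (-36 + 15))*529)) - 3216318 = (2666858 + (-6 - 90*(-349 - 1*(-21))*529)) - 3216318 = (2666858 + (-6 - 90*(-349 + 21)*529)) - 3216318 = (2666858 + (-6 - 90*(-328)*529)) - 3216318 = (2666858 + (-6 + 15616080)) - 3216318 = (2666858 + 15616074) - 3216318 = 18282932 - 3216318 = 15066614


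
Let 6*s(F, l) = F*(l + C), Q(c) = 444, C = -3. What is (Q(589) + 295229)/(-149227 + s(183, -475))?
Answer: -295673/163806 ≈ -1.8050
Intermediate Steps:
s(F, l) = F*(-3 + l)/6 (s(F, l) = (F*(l - 3))/6 = (F*(-3 + l))/6 = F*(-3 + l)/6)
(Q(589) + 295229)/(-149227 + s(183, -475)) = (444 + 295229)/(-149227 + (1/6)*183*(-3 - 475)) = 295673/(-149227 + (1/6)*183*(-478)) = 295673/(-149227 - 14579) = 295673/(-163806) = 295673*(-1/163806) = -295673/163806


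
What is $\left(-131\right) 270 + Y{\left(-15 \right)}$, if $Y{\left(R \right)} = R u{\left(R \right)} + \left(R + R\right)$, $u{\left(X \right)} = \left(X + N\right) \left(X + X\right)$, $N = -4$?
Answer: $-43950$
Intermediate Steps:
$u{\left(X \right)} = 2 X \left(-4 + X\right)$ ($u{\left(X \right)} = \left(X - 4\right) \left(X + X\right) = \left(-4 + X\right) 2 X = 2 X \left(-4 + X\right)$)
$Y{\left(R \right)} = 2 R + 2 R^{2} \left(-4 + R\right)$ ($Y{\left(R \right)} = R 2 R \left(-4 + R\right) + \left(R + R\right) = 2 R^{2} \left(-4 + R\right) + 2 R = 2 R + 2 R^{2} \left(-4 + R\right)$)
$\left(-131\right) 270 + Y{\left(-15 \right)} = \left(-131\right) 270 + 2 \left(-15\right) \left(1 - 15 \left(-4 - 15\right)\right) = -35370 + 2 \left(-15\right) \left(1 - -285\right) = -35370 + 2 \left(-15\right) \left(1 + 285\right) = -35370 + 2 \left(-15\right) 286 = -35370 - 8580 = -43950$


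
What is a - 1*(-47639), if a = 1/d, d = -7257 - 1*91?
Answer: 350051371/7348 ≈ 47639.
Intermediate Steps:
d = -7348 (d = -7257 - 91 = -7348)
a = -1/7348 (a = 1/(-7348) = -1/7348 ≈ -0.00013609)
a - 1*(-47639) = -1/7348 - 1*(-47639) = -1/7348 + 47639 = 350051371/7348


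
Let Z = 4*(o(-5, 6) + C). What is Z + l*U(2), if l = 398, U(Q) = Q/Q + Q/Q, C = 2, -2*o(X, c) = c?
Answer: 792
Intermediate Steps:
o(X, c) = -c/2
U(Q) = 2 (U(Q) = 1 + 1 = 2)
Z = -4 (Z = 4*(-½*6 + 2) = 4*(-3 + 2) = 4*(-1) = -4)
Z + l*U(2) = -4 + 398*2 = -4 + 796 = 792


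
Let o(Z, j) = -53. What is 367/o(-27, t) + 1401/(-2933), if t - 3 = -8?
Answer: -1150664/155449 ≈ -7.4022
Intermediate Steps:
t = -5 (t = 3 - 8 = -5)
367/o(-27, t) + 1401/(-2933) = 367/(-53) + 1401/(-2933) = 367*(-1/53) + 1401*(-1/2933) = -367/53 - 1401/2933 = -1150664/155449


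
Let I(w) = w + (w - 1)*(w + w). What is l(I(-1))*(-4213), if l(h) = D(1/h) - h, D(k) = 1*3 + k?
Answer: -4213/3 ≈ -1404.3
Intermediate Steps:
D(k) = 3 + k
I(w) = w + 2*w*(-1 + w) (I(w) = w + (-1 + w)*(2*w) = w + 2*w*(-1 + w))
l(h) = 3 + 1/h - h (l(h) = (3 + 1/h) - h = 3 + 1/h - h)
l(I(-1))*(-4213) = (3 + 1/(-(-1 + 2*(-1))) - (-1)*(-1 + 2*(-1)))*(-4213) = (3 + 1/(-(-1 - 2)) - (-1)*(-1 - 2))*(-4213) = (3 + 1/(-1*(-3)) - (-1)*(-3))*(-4213) = (3 + 1/3 - 1*3)*(-4213) = (3 + 1/3 - 3)*(-4213) = (1/3)*(-4213) = -4213/3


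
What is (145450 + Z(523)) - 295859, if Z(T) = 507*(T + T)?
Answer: 379913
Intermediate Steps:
Z(T) = 1014*T (Z(T) = 507*(2*T) = 1014*T)
(145450 + Z(523)) - 295859 = (145450 + 1014*523) - 295859 = (145450 + 530322) - 295859 = 675772 - 295859 = 379913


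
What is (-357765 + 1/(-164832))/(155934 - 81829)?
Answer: -58971120481/12214875360 ≈ -4.8278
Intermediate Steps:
(-357765 + 1/(-164832))/(155934 - 81829) = (-357765 - 1/164832)/74105 = -58971120481/164832*1/74105 = -58971120481/12214875360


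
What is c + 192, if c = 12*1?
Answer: 204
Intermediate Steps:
c = 12
c + 192 = 12 + 192 = 204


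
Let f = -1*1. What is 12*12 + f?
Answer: 143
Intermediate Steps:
f = -1
12*12 + f = 12*12 - 1 = 144 - 1 = 143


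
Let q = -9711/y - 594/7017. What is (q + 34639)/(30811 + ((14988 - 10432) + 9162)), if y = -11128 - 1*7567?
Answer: 1514699522014/1947146523045 ≈ 0.77791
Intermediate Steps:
y = -18695 (y = -11128 - 7567 = -18695)
q = 19012419/43727605 (q = -9711/(-18695) - 594/7017 = -9711*(-1/18695) - 594*1/7017 = 9711/18695 - 198/2339 = 19012419/43727605 ≈ 0.43479)
(q + 34639)/(30811 + ((14988 - 10432) + 9162)) = (19012419/43727605 + 34639)/(30811 + ((14988 - 10432) + 9162)) = 1514699522014/(43727605*(30811 + (4556 + 9162))) = 1514699522014/(43727605*(30811 + 13718)) = (1514699522014/43727605)/44529 = (1514699522014/43727605)*(1/44529) = 1514699522014/1947146523045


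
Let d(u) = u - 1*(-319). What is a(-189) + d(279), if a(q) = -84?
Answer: 514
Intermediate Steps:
d(u) = 319 + u (d(u) = u + 319 = 319 + u)
a(-189) + d(279) = -84 + (319 + 279) = -84 + 598 = 514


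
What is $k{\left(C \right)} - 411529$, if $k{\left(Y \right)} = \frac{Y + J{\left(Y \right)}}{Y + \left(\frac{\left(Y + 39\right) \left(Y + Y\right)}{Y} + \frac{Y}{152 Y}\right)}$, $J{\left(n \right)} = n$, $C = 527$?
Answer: $- \frac{103774696193}{252169} \approx -4.1153 \cdot 10^{5}$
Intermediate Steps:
$k{\left(Y \right)} = \frac{2 Y}{\frac{11857}{152} + 3 Y}$ ($k{\left(Y \right)} = \frac{Y + Y}{Y + \left(\frac{\left(Y + 39\right) \left(Y + Y\right)}{Y} + \frac{Y}{152 Y}\right)} = \frac{2 Y}{Y + \left(\frac{\left(39 + Y\right) 2 Y}{Y} + Y \frac{1}{152 Y}\right)} = \frac{2 Y}{Y + \left(\frac{2 Y \left(39 + Y\right)}{Y} + \frac{1}{152}\right)} = \frac{2 Y}{Y + \left(\left(78 + 2 Y\right) + \frac{1}{152}\right)} = \frac{2 Y}{Y + \left(\frac{11857}{152} + 2 Y\right)} = \frac{2 Y}{\frac{11857}{152} + 3 Y}$)
$k{\left(C \right)} - 411529 = 304 \cdot 527 \frac{1}{11857 + 456 \cdot 527} - 411529 = 304 \cdot 527 \frac{1}{11857 + 240312} - 411529 = 304 \cdot 527 \cdot \frac{1}{252169} - 411529 = \frac{160208}{252169} - 411529 = - \frac{103774696193}{252169}$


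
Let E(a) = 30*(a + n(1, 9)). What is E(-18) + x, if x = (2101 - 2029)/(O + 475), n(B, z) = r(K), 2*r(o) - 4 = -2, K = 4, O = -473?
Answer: -474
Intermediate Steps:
r(o) = 1 (r(o) = 2 + (½)*(-2) = 2 - 1 = 1)
n(B, z) = 1
x = 36 (x = (2101 - 2029)/(-473 + 475) = 72/2 = 72*(½) = 36)
E(a) = 30 + 30*a (E(a) = 30*(a + 1) = 30*(1 + a) = 30 + 30*a)
E(-18) + x = (30 + 30*(-18)) + 36 = (30 - 540) + 36 = -510 + 36 = -474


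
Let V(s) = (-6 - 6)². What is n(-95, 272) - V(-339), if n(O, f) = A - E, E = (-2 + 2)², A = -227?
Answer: -371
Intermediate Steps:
V(s) = 144 (V(s) = (-12)² = 144)
E = 0 (E = 0² = 0)
n(O, f) = -227 (n(O, f) = -227 - 1*0 = -227 + 0 = -227)
n(-95, 272) - V(-339) = -227 - 1*144 = -227 - 144 = -371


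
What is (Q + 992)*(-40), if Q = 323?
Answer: -52600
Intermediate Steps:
(Q + 992)*(-40) = (323 + 992)*(-40) = 1315*(-40) = -52600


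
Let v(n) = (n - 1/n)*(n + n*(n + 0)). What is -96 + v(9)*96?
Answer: 76704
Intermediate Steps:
v(n) = (n + n²)*(n - 1/n) (v(n) = (n - 1/n)*(n + n*n) = (n - 1/n)*(n + n²) = (n + n²)*(n - 1/n))
-96 + v(9)*96 = -96 + (-1 + 9² + 9³ - 1*9)*96 = -96 + (-1 + 81 + 729 - 9)*96 = -96 + 800*96 = -96 + 76800 = 76704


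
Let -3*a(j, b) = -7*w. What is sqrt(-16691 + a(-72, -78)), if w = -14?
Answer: I*sqrt(150513)/3 ≈ 129.32*I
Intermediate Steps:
a(j, b) = -98/3 (a(j, b) = -(-7)*(-14)/3 = -1/3*98 = -98/3)
sqrt(-16691 + a(-72, -78)) = sqrt(-16691 - 98/3) = sqrt(-50171/3) = I*sqrt(150513)/3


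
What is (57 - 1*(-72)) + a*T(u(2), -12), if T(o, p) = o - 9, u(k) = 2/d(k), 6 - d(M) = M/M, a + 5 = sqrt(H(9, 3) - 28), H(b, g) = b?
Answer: 172 - 43*I*sqrt(19)/5 ≈ 172.0 - 37.487*I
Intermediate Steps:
a = -5 + I*sqrt(19) (a = -5 + sqrt(9 - 28) = -5 + sqrt(-19) = -5 + I*sqrt(19) ≈ -5.0 + 4.3589*I)
d(M) = 5 (d(M) = 6 - M/M = 6 - 1*1 = 6 - 1 = 5)
u(k) = 2/5
T(o, p) = -9 + o
(57 - 1*(-72)) + a*T(u(2), -12) = (57 - 1*(-72)) + (-5 + I*sqrt(19))*(-9 + 2/5) = (57 + 72) + (-5 + I*sqrt(19))*(-43/5) = 129 + (43 - 43*I*sqrt(19)/5) = 172 - 43*I*sqrt(19)/5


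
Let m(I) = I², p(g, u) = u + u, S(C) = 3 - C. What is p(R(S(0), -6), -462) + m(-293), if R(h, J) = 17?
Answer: 84925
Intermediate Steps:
p(g, u) = 2*u
p(R(S(0), -6), -462) + m(-293) = 2*(-462) + (-293)² = -924 + 85849 = 84925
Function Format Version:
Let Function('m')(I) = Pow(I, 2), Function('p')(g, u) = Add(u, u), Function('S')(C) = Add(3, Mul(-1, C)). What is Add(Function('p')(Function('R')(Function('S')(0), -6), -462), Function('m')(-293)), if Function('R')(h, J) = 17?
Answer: 84925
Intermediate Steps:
Function('p')(g, u) = Mul(2, u)
Add(Function('p')(Function('R')(Function('S')(0), -6), -462), Function('m')(-293)) = Add(Mul(2, -462), Pow(-293, 2)) = Add(-924, 85849) = 84925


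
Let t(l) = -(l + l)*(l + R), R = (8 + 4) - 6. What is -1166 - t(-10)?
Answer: -1086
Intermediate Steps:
R = 6 (R = 12 - 6 = 6)
t(l) = -2*l*(6 + l) (t(l) = -(l + l)*(l + 6) = -2*l*(6 + l))
-1166 - t(-10) = -1166 - (-2)*(-10)*(6 - 10) = -1166 - (-2)*(-10)*(-4) = -1166 - 1*(-80) = -1166 + 80 = -1086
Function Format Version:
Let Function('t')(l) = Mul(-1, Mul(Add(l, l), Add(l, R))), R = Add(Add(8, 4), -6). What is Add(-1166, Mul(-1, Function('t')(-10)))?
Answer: -1086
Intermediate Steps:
R = 6 (R = Add(12, -6) = 6)
Function('t')(l) = Mul(-2, l, Add(6, l)) (Function('t')(l) = Mul(-1, Mul(Add(l, l), Add(l, 6))) = Mul(-1, Mul(Mul(2, l), Add(6, l))) = Mul(-1, Mul(2, l, Add(6, l))) = Mul(-2, l, Add(6, l)))
Add(-1166, Mul(-1, Function('t')(-10))) = Add(-1166, Mul(-1, Mul(-2, -10, Add(6, -10)))) = Add(-1166, Mul(-1, Mul(-2, -10, -4))) = Add(-1166, Mul(-1, -80)) = Add(-1166, 80) = -1086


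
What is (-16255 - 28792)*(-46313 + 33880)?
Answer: 560069351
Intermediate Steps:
(-16255 - 28792)*(-46313 + 33880) = -45047*(-12433) = 560069351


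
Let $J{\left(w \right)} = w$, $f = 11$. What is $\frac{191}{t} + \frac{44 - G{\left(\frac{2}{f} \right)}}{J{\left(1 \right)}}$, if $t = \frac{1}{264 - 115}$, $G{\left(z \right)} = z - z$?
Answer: $28503$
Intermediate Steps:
$G{\left(z \right)} = 0$
$t = \frac{1}{149} \approx 0.0067114$
$\frac{191}{t} + \frac{44 - G{\left(\frac{2}{f} \right)}}{J{\left(1 \right)}} = 191 \frac{1}{\frac{1}{149}} + \frac{44 - 0}{1} = 191 \cdot 149 + \left(44 + 0\right) 1 = 28459 + 44 \cdot 1 = 28459 + 44 = 28503$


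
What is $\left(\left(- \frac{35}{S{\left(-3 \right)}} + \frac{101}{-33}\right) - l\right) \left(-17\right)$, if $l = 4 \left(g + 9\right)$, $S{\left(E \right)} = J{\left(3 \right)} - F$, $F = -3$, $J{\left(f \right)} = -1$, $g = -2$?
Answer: $\frac{54485}{66} \approx 825.53$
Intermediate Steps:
$S{\left(E \right)} = 2$ ($S{\left(E \right)} = -1 - -3 = -1 + 3 = 2$)
$l = 28$ ($l = 4 \left(-2 + 9\right) = 4 \cdot 7 = 28$)
$\left(\left(- \frac{35}{S{\left(-3 \right)}} + \frac{101}{-33}\right) - l\right) \left(-17\right) = \left(\left(- \frac{35}{2} + \frac{101}{-33}\right) - 28\right) \left(-17\right) = \left(\left(\left(-35\right) \frac{1}{2} + 101 \left(- \frac{1}{33}\right)\right) - 28\right) \left(-17\right) = \left(\left(- \frac{35}{2} - \frac{101}{33}\right) - 28\right) \left(-17\right) = \left(- \frac{1357}{66} - 28\right) \left(-17\right) = \left(- \frac{3205}{66}\right) \left(-17\right) = \frac{54485}{66}$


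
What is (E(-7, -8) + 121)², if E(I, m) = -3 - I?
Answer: 15625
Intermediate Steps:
(E(-7, -8) + 121)² = ((-3 - 1*(-7)) + 121)² = ((-3 + 7) + 121)² = (4 + 121)² = 125² = 15625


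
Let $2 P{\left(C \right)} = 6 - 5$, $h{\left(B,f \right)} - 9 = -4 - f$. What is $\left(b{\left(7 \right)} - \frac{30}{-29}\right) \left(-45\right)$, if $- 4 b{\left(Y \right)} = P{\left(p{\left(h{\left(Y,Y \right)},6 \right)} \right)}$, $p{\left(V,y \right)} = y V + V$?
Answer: $- \frac{9495}{232} \approx -40.927$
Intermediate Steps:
$h{\left(B,f \right)} = 5 - f$ ($h{\left(B,f \right)} = 9 - \left(4 + f\right) = 5 - f$)
$p{\left(V,y \right)} = V + V y$ ($p{\left(V,y \right)} = V y + V = V + V y$)
$P{\left(C \right)} = \frac{1}{2}$ ($P{\left(C \right)} = \frac{6 - 5}{2} = \frac{1}{2} \cdot 1 = \frac{1}{2}$)
$b{\left(Y \right)} = - \frac{1}{8}$ ($b{\left(Y \right)} = \left(- \frac{1}{4}\right) \frac{1}{2} = - \frac{1}{8}$)
$\left(b{\left(7 \right)} - \frac{30}{-29}\right) \left(-45\right) = \left(- \frac{1}{8} - \frac{30}{-29}\right) \left(-45\right) = \left(- \frac{1}{8} - - \frac{30}{29}\right) \left(-45\right) = \left(- \frac{1}{8} + \frac{30}{29}\right) \left(-45\right) = \frac{211}{232} \left(-45\right) = - \frac{9495}{232}$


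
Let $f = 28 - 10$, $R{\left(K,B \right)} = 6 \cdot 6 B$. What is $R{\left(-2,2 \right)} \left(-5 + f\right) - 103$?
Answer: $833$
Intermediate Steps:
$R{\left(K,B \right)} = 36 B$
$f = 18$
$R{\left(-2,2 \right)} \left(-5 + f\right) - 103 = 36 \cdot 2 \left(-5 + 18\right) - 103 = 72 \cdot 13 - 103 = 936 - 103 = 833$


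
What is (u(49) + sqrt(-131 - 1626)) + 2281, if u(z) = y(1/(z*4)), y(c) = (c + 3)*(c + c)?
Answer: 43814037/19208 + I*sqrt(1757) ≈ 2281.0 + 41.917*I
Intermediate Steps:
y(c) = 2*c*(3 + c) (y(c) = (3 + c)*(2*c) = 2*c*(3 + c))
u(z) = (3 + 1/(4*z))/(2*z) (u(z) = 2*(3 + 1/(z*4))/((z*4)) = 2*(3 + 1/(4*z))/((4*z)) = 2*(1/(4*z))*(3 + 1/(4*z)) = (3 + 1/(4*z))/(2*z))
(u(49) + sqrt(-131 - 1626)) + 2281 = ((1/8)*(1 + 12*49)/49**2 + sqrt(-131 - 1626)) + 2281 = ((1/8)*(1/2401)*(1 + 588) + sqrt(-1757)) + 2281 = ((1/8)*(1/2401)*589 + I*sqrt(1757)) + 2281 = (589/19208 + I*sqrt(1757)) + 2281 = 43814037/19208 + I*sqrt(1757)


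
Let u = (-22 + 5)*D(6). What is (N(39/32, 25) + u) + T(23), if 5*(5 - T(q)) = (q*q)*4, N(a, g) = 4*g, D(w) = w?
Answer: -2101/5 ≈ -420.20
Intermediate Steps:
u = -102 (u = (-22 + 5)*6 = -17*6 = -102)
T(q) = 5 - 4*q²/5 (T(q) = 5 - q*q*4/5 = 5 - q²*4/5 = 5 - 4*q²/5)
(N(39/32, 25) + u) + T(23) = (4*25 - 102) + (5 - ⅘*23²) = (100 - 102) + (5 - ⅘*529) = -2 + (5 - 2116/5) = -2 - 2091/5 = -2101/5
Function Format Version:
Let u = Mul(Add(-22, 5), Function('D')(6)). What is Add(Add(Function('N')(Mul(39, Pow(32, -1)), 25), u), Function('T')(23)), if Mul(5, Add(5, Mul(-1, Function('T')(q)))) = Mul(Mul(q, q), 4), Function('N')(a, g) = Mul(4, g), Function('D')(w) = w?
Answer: Rational(-2101, 5) ≈ -420.20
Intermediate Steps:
u = -102 (u = Mul(Add(-22, 5), 6) = Mul(-17, 6) = -102)
Function('T')(q) = Add(5, Mul(Rational(-4, 5), Pow(q, 2))) (Function('T')(q) = Add(5, Mul(Rational(-1, 5), Mul(Mul(q, q), 4))) = Add(5, Mul(Rational(-1, 5), Mul(Pow(q, 2), 4))) = Add(5, Mul(Rational(-1, 5), Mul(4, Pow(q, 2)))) = Add(5, Mul(Rational(-4, 5), Pow(q, 2))))
Add(Add(Function('N')(Mul(39, Pow(32, -1)), 25), u), Function('T')(23)) = Add(Add(Mul(4, 25), -102), Add(5, Mul(Rational(-4, 5), Pow(23, 2)))) = Add(Add(100, -102), Add(5, Mul(Rational(-4, 5), 529))) = Add(-2, Add(5, Rational(-2116, 5))) = Add(-2, Rational(-2091, 5)) = Rational(-2101, 5)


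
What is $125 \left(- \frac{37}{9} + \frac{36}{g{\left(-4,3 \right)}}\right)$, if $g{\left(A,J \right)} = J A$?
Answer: $- \frac{8000}{9} \approx -888.89$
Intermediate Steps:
$g{\left(A,J \right)} = A J$
$125 \left(- \frac{37}{9} + \frac{36}{g{\left(-4,3 \right)}}\right) = 125 \left(- \frac{37}{9} + \frac{36}{\left(-4\right) 3}\right) = 125 \left(\left(-37\right) \frac{1}{9} + \frac{36}{-12}\right) = 125 \left(- \frac{37}{9} + 36 \left(- \frac{1}{12}\right)\right) = 125 \left(- \frac{37}{9} - 3\right) = 125 \left(- \frac{64}{9}\right) = - \frac{8000}{9}$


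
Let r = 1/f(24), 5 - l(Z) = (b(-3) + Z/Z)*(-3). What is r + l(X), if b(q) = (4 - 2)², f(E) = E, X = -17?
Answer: 481/24 ≈ 20.042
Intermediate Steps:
b(q) = 4 (b(q) = 2² = 4)
l(Z) = 20 (l(Z) = 5 - (4 + Z/Z)*(-3) = 5 - (4 + 1)*(-3) = 5 - 5*(-3) = 5 - 1*(-15) = 5 + 15 = 20)
r = 1/24 ≈ 0.041667
r + l(X) = 1/24 + 20 = 481/24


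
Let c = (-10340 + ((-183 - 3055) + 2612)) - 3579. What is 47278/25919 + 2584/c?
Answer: 620683814/376991855 ≈ 1.6464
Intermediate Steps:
c = -14545 (c = (-10340 + (-3238 + 2612)) - 3579 = (-10340 - 626) - 3579 = -10966 - 3579 = -14545)
47278/25919 + 2584/c = 47278/25919 + 2584/(-14545) = 47278*(1/25919) + 2584*(-1/14545) = 47278/25919 - 2584/14545 = 620683814/376991855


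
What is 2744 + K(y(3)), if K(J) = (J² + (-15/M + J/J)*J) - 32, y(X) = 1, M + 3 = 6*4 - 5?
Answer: 43409/16 ≈ 2713.1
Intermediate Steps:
M = 16 (M = -3 + (6*4 - 5) = -3 + (24 - 5) = -3 + 19 = 16)
K(J) = -32 + J² + J/16 (K(J) = (J² + (-15/16 + J/J)*J) - 32 = (J² + (-15*1/16 + 1)*J) - 32 = (J² + (-15/16 + 1)*J) - 32 = (J² + J/16) - 32 = -32 + J² + J/16)
2744 + K(y(3)) = 2744 + (-32 + 1² + (1/16)*1) = 2744 + (-32 + 1 + 1/16) = 2744 - 495/16 = 43409/16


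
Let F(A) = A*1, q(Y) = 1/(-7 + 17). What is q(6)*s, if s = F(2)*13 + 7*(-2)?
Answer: 6/5 ≈ 1.2000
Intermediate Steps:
q(Y) = 1/10
F(A) = A
s = 12 (s = 2*13 + 7*(-2) = 26 - 14 = 12)
q(6)*s = (1/10)*12 = 6/5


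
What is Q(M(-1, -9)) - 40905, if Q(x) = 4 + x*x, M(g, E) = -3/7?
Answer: -2004140/49 ≈ -40901.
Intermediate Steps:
M(g, E) = -3/7 (M(g, E) = -3*⅐ = -3/7)
Q(x) = 4 + x²
Q(M(-1, -9)) - 40905 = (4 + (-3/7)²) - 40905 = (4 + 9/49) - 40905 = 205/49 - 40905 = -2004140/49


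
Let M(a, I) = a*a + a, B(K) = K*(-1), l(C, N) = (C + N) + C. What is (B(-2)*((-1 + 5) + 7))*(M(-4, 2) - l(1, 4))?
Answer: 132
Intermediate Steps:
l(C, N) = N + 2*C
B(K) = -K
M(a, I) = a + a**2 (M(a, I) = a**2 + a = a + a**2)
(B(-2)*((-1 + 5) + 7))*(M(-4, 2) - l(1, 4)) = ((-1*(-2))*((-1 + 5) + 7))*(-4*(1 - 4) - (4 + 2*1)) = (2*(4 + 7))*(-4*(-3) - (4 + 2)) = (2*11)*(12 - 1*6) = 22*(12 - 6) = 22*6 = 132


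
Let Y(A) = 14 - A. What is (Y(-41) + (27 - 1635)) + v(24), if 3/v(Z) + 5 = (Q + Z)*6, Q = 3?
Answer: -243818/157 ≈ -1553.0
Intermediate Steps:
v(Z) = 3/(13 + 6*Z) (v(Z) = 3/(-5 + (3 + Z)*6) = 3/(-5 + (18 + 6*Z)) = 3/(13 + 6*Z))
(Y(-41) + (27 - 1635)) + v(24) = ((14 - 1*(-41)) + (27 - 1635)) + 3/(13 + 6*24) = ((14 + 41) - 1608) + 3/(13 + 144) = (55 - 1608) + 3/157 = -1553 + 3*(1/157) = -1553 + 3/157 = -243818/157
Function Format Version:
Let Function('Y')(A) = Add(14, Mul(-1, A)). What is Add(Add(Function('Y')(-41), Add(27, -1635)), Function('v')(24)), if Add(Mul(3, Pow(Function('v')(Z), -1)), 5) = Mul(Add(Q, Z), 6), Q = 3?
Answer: Rational(-243818, 157) ≈ -1553.0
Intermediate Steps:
Function('v')(Z) = Mul(3, Pow(Add(13, Mul(6, Z)), -1)) (Function('v')(Z) = Mul(3, Pow(Add(-5, Mul(Add(3, Z), 6)), -1)) = Mul(3, Pow(Add(-5, Add(18, Mul(6, Z))), -1)) = Mul(3, Pow(Add(13, Mul(6, Z)), -1)))
Add(Add(Function('Y')(-41), Add(27, -1635)), Function('v')(24)) = Add(Add(Add(14, Mul(-1, -41)), Add(27, -1635)), Mul(3, Pow(Add(13, Mul(6, 24)), -1))) = Add(Add(Add(14, 41), -1608), Mul(3, Pow(Add(13, 144), -1))) = Add(Add(55, -1608), Mul(3, Pow(157, -1))) = Add(-1553, Mul(3, Rational(1, 157))) = Add(-1553, Rational(3, 157)) = Rational(-243818, 157)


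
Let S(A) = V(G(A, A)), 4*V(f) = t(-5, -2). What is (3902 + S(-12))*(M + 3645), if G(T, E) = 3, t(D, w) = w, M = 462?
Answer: 32046921/2 ≈ 1.6023e+7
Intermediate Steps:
V(f) = -½ (V(f) = (¼)*(-2) = -½)
S(A) = -½
(3902 + S(-12))*(M + 3645) = (3902 - ½)*(462 + 3645) = (7803/2)*4107 = 32046921/2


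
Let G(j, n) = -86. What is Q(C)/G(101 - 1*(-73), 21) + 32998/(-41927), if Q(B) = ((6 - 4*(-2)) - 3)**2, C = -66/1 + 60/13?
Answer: -7910995/3605722 ≈ -2.1940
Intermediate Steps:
C = -798/13 (C = -66*1 + 60*(1/13) = -66 + 60/13 = -798/13 ≈ -61.385)
Q(B) = 121 (Q(B) = ((6 + 8) - 3)**2 = (14 - 3)**2 = 11**2 = 121)
Q(C)/G(101 - 1*(-73), 21) + 32998/(-41927) = 121/(-86) + 32998/(-41927) = 121*(-1/86) + 32998*(-1/41927) = -121/86 - 32998/41927 = -7910995/3605722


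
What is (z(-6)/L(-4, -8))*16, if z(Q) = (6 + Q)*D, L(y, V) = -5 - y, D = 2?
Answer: 0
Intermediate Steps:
z(Q) = 12 + 2*Q (z(Q) = (6 + Q)*2 = 12 + 2*Q)
(z(-6)/L(-4, -8))*16 = ((12 + 2*(-6))/(-5 - 1*(-4)))*16 = ((12 - 12)/(-5 + 4))*16 = (0/(-1))*16 = (0*(-1))*16 = 0*16 = 0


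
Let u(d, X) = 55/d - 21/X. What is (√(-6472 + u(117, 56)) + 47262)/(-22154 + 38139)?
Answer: 47262/15985 + I*√157500278/2493660 ≈ 2.9566 + 0.0050327*I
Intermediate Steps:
u(d, X) = -21/X + 55/d
(√(-6472 + u(117, 56)) + 47262)/(-22154 + 38139) = (√(-6472 + (-21/56 + 55/117)) + 47262)/(-22154 + 38139) = (√(-6472 + (-21*1/56 + 55*(1/117))) + 47262)/15985 = (√(-6472 + (-3/8 + 55/117)) + 47262)*(1/15985) = (√(-6472 + 89/936) + 47262)*(1/15985) = (√(-6057703/936) + 47262)*(1/15985) = (I*√157500278/156 + 47262)*(1/15985) = (47262 + I*√157500278/156)*(1/15985) = 47262/15985 + I*√157500278/2493660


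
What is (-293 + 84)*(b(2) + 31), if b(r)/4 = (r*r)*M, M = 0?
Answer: -6479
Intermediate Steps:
b(r) = 0 (b(r) = 4*((r*r)*0) = 4*(r²*0) = 4*0 = 0)
(-293 + 84)*(b(2) + 31) = (-293 + 84)*(0 + 31) = -209*31 = -6479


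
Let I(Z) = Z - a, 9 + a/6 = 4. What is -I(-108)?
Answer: 78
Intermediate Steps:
a = -30 (a = -54 + 6*4 = -54 + 24 = -30)
I(Z) = 30 + Z (I(Z) = Z - 1*(-30) = Z + 30 = 30 + Z)
-I(-108) = -(30 - 108) = -1*(-78) = 78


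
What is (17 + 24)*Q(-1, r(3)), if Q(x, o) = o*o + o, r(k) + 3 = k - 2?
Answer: 82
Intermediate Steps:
r(k) = -5 + k (r(k) = -3 + (k - 2) = -3 + (-2 + k) = -5 + k)
Q(x, o) = o + o² (Q(x, o) = o² + o = o + o²)
(17 + 24)*Q(-1, r(3)) = (17 + 24)*((-5 + 3)*(1 + (-5 + 3))) = 41*(-2*(1 - 2)) = 41*(-2*(-1)) = 41*2 = 82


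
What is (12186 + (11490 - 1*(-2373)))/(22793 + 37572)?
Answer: 26049/60365 ≈ 0.43152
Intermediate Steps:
(12186 + (11490 - 1*(-2373)))/(22793 + 37572) = (12186 + (11490 + 2373))/60365 = (12186 + 13863)*(1/60365) = 26049*(1/60365) = 26049/60365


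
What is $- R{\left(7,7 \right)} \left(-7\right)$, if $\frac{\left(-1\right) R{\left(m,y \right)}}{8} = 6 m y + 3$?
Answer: $-16632$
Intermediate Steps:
$R{\left(m,y \right)} = -24 - 48 m y$ ($R{\left(m,y \right)} = - 8 \left(6 m y + 3\right) = - 8 \left(3 + 6 m y\right) = -24 - 48 m y$)
$- R{\left(7,7 \right)} \left(-7\right) = - \left(-24 - 336 \cdot 7\right) \left(-7\right) = - \left(-24 - 2352\right) \left(-7\right) = - \left(-2376\right) \left(-7\right) = \left(-1\right) 16632 = -16632$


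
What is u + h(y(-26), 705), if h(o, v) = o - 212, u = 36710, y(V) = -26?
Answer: 36472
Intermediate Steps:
h(o, v) = -212 + o
u + h(y(-26), 705) = 36710 + (-212 - 26) = 36710 - 238 = 36472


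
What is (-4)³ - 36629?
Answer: -36693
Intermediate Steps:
(-4)³ - 36629 = -64 - 36629 = -36693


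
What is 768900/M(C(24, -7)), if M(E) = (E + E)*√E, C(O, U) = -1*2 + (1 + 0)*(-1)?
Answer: 128150*I*√3/3 ≈ 73988.0*I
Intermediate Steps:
C(O, U) = -3 (C(O, U) = -2 + 1*(-1) = -2 - 1 = -3)
M(E) = 2*E^(3/2) (M(E) = (2*E)*√E = 2*E^(3/2))
768900/M(C(24, -7)) = 768900/((2*(-3)^(3/2))) = 768900/((2*(-3*I*√3))) = 768900/((-6*I*√3)) = 768900*(I*√3/18) = 128150*I*√3/3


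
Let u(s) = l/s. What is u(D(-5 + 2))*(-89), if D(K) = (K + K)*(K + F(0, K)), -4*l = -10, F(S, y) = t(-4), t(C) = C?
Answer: -445/84 ≈ -5.2976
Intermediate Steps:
F(S, y) = -4
l = 5/2 (l = -¼*(-10) = 5/2 ≈ 2.5000)
D(K) = 2*K*(-4 + K) (D(K) = (K + K)*(K - 4) = (2*K)*(-4 + K) = 2*K*(-4 + K))
u(s) = 5/(2*s)
u(D(-5 + 2))*(-89) = (5/(2*((2*(-5 + 2)*(-4 + (-5 + 2))))))*(-89) = (5/(2*((2*(-3)*(-4 - 3)))))*(-89) = (5/(2*((2*(-3)*(-7)))))*(-89) = ((5/2)/42)*(-89) = ((5/2)*(1/42))*(-89) = (5/84)*(-89) = -445/84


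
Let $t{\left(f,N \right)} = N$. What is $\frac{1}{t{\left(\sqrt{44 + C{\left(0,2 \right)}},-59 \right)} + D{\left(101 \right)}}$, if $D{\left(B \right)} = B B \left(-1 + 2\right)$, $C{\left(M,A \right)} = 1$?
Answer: $\frac{1}{10142} \approx 9.86 \cdot 10^{-5}$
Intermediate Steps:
$D{\left(B \right)} = B^{2}$ ($D{\left(B \right)} = B^{2} \cdot 1 = B^{2}$)
$\frac{1}{t{\left(\sqrt{44 + C{\left(0,2 \right)}},-59 \right)} + D{\left(101 \right)}} = \frac{1}{-59 + 101^{2}} = \frac{1}{-59 + 10201} = \frac{1}{10142}$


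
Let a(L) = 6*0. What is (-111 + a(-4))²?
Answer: 12321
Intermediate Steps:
a(L) = 0
(-111 + a(-4))² = (-111 + 0)² = (-111)² = 12321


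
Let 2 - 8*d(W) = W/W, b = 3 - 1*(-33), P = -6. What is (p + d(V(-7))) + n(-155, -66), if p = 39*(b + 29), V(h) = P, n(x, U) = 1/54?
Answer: 547591/216 ≈ 2535.1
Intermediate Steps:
n(x, U) = 1/54
V(h) = -6
b = 36 (b = 3 + 33 = 36)
d(W) = ⅛ (d(W) = ¼ - W/(8*W) = ¼ - ⅛*1 = ¼ - ⅛ = ⅛)
p = 2535 (p = 39*(36 + 29) = 39*65 = 2535)
(p + d(V(-7))) + n(-155, -66) = (2535 + ⅛) + 1/54 = 20281/8 + 1/54 = 547591/216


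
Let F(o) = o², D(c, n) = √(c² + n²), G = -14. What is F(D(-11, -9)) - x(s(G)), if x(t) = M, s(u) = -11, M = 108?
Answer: 94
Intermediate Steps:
x(t) = 108
F(D(-11, -9)) - x(s(G)) = (√((-11)² + (-9)²))² - 1*108 = (√(121 + 81))² - 108 = (√202)² - 108 = 202 - 108 = 94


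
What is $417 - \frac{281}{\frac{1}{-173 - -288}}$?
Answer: $-31898$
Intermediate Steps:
$417 - \frac{281}{\frac{1}{-173 - -288}} = 417 - \frac{281}{\frac{1}{-173 + 288}} = 417 - \frac{281}{\frac{1}{115}} = 417 - 281 \frac{1}{\frac{1}{115}} = 417 - 281 \cdot 115 = 417 - 32315 = -31898$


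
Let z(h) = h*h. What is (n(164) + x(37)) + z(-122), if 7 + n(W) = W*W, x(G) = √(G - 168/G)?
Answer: 41773 + √44437/37 ≈ 41779.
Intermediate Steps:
z(h) = h²
n(W) = -7 + W² (n(W) = -7 + W*W = -7 + W²)
(n(164) + x(37)) + z(-122) = ((-7 + 164²) + √(37 - 168/37)) + (-122)² = ((-7 + 26896) + √(37 - 168*1/37)) + 14884 = (26889 + √(37 - 168/37)) + 14884 = (26889 + √(1201/37)) + 14884 = (26889 + √44437/37) + 14884 = 41773 + √44437/37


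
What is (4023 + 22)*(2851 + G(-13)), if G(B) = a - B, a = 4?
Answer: 11601060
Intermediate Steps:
G(B) = 4 - B
(4023 + 22)*(2851 + G(-13)) = (4023 + 22)*(2851 + (4 - 1*(-13))) = 4045*(2851 + (4 + 13)) = 4045*(2851 + 17) = 4045*2868 = 11601060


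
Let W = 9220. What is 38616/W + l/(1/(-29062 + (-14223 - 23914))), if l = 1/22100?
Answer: 11691941/10188100 ≈ 1.1476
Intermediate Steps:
l = 1/22100 ≈ 4.5249e-5
38616/W + l/(1/(-29062 + (-14223 - 23914))) = 38616/9220 + 1/(22100*(1/(-29062 + (-14223 - 23914)))) = 38616*(1/9220) + 1/(22100*(1/(-29062 - 38137))) = 9654/2305 + 1/(22100*(1/(-67199))) = 9654/2305 + 1/(22100*(-1/67199)) = 9654/2305 + (1/22100)*(-67199) = 9654/2305 - 67199/22100 = 11691941/10188100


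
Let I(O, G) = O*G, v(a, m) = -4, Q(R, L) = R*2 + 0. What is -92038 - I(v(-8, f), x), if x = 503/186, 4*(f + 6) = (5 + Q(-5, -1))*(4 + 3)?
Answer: -8558528/93 ≈ -92027.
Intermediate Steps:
Q(R, L) = 2*R (Q(R, L) = 2*R + 0 = 2*R)
f = -59/4 (f = -6 + ((5 + 2*(-5))*(4 + 3))/4 = -6 + ((5 - 10)*7)/4 = -6 + (-5*7)/4 = -6 + (¼)*(-35) = -6 - 35/4 = -59/4 ≈ -14.750)
x = 503/186 (x = 503*(1/186) = 503/186 ≈ 2.7043)
I(O, G) = G*O
-92038 - I(v(-8, f), x) = -92038 - 503*(-4)/186 = -92038 - 1*(-1006/93) = -92038 + 1006/93 = -8558528/93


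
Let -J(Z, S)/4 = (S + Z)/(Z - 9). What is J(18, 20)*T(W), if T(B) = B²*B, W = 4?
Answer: -9728/9 ≈ -1080.9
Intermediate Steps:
J(Z, S) = -4*(S + Z)/(-9 + Z) (J(Z, S) = -4*(S + Z)/(Z - 9) = -4*(S + Z)/(-9 + Z))
T(B) = B³
J(18, 20)*T(W) = (4*(-1*20 - 1*18)/(-9 + 18))*4³ = (4*(-20 - 18)/9)*64 = (4*(⅑)*(-38))*64 = -152/9*64 = -9728/9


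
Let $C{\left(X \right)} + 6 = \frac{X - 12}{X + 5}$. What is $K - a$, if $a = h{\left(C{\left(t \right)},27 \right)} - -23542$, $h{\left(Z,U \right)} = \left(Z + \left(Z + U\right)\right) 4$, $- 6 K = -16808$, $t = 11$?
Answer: $- \frac{124801}{6} \approx -20800.0$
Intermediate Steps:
$K = \frac{8404}{3}$ ($K = \left(- \frac{1}{6}\right) \left(-16808\right) = \frac{8404}{3} \approx 2801.3$)
$C{\left(X \right)} = -6 + \frac{-12 + X}{5 + X}$ ($C{\left(X \right)} = -6 + \frac{X - 12}{X + 5} = -6 + \frac{-12 + X}{5 + X}$)
$h{\left(Z,U \right)} = 4 U + 8 Z$ ($h{\left(Z,U \right)} = \left(Z + \left(U + Z\right)\right) 4 = \left(U + 2 Z\right) 4 = 4 U + 8 Z$)
$a = \frac{47203}{2}$ ($a = \left(4 \cdot 27 + 8 \frac{-42 - 55}{5 + 11}\right) - -23542 = \left(108 + 8 \frac{-42 - 55}{16}\right) + 23542 = \left(108 + 8 \cdot \frac{1}{16} \left(-97\right)\right) + 23542 = \left(108 + 8 \left(- \frac{97}{16}\right)\right) + 23542 = \left(108 - \frac{97}{2}\right) + 23542 = \frac{119}{2} + 23542 = \frac{47203}{2} \approx 23602.0$)
$K - a = \frac{8404}{3} - \frac{47203}{2} = - \frac{124801}{6}$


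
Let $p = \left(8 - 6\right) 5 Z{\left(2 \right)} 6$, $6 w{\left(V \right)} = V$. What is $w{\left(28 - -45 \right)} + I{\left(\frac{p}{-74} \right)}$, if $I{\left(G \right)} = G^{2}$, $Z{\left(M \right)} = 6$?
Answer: $\frac{294337}{8214} \approx 35.834$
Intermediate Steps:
$w{\left(V \right)} = \frac{V}{6}$
$p = 360$ ($p = \left(8 - 6\right) 5 \cdot 6 \cdot 6 = 2 \cdot 30 \cdot 6 = 2 \cdot 180 = 360$)
$w{\left(28 - -45 \right)} + I{\left(\frac{p}{-74} \right)} = \frac{28 - -45}{6} + \left(\frac{360}{-74}\right)^{2} = \frac{28 + 45}{6} + \left(360 \left(- \frac{1}{74}\right)\right)^{2} = \frac{1}{6} \cdot 73 + \left(- \frac{180}{37}\right)^{2} = \frac{73}{6} + \frac{32400}{1369} = \frac{294337}{8214}$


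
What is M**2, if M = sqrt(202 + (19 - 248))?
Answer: -27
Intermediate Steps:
M = 3*I*sqrt(3) (M = sqrt(202 - 229) = sqrt(-27) = 3*I*sqrt(3) ≈ 5.1962*I)
M**2 = (3*I*sqrt(3))**2 = -27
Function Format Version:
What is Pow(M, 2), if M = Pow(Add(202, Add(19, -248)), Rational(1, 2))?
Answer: -27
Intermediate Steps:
M = Mul(3, I, Pow(3, Rational(1, 2))) (M = Pow(Add(202, -229), Rational(1, 2)) = Pow(-27, Rational(1, 2)) = Mul(3, I, Pow(3, Rational(1, 2))) ≈ Mul(5.1962, I))
Pow(M, 2) = Pow(Mul(3, I, Pow(3, Rational(1, 2))), 2) = -27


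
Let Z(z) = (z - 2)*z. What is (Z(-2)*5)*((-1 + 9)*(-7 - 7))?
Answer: -4480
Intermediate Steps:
Z(z) = z*(-2 + z) (Z(z) = (-2 + z)*z = z*(-2 + z))
(Z(-2)*5)*((-1 + 9)*(-7 - 7)) = (-2*(-2 - 2)*5)*((-1 + 9)*(-7 - 7)) = (-2*(-4)*5)*(8*(-14)) = (8*5)*(-112) = 40*(-112) = -4480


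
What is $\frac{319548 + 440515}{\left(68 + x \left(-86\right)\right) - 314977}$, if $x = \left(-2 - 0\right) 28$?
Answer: $- \frac{760063}{310093} \approx -2.4511$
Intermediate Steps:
$x = -56$ ($x = \left(-2 + 0\right) 28 = \left(-2\right) 28 = -56$)
$\frac{319548 + 440515}{\left(68 + x \left(-86\right)\right) - 314977} = \frac{319548 + 440515}{\left(68 - -4816\right) - 314977} = \frac{760063}{\left(68 + 4816\right) - 314977} = \frac{760063}{4884 - 314977} = \frac{760063}{-310093} = 760063 \left(- \frac{1}{310093}\right) = - \frac{760063}{310093}$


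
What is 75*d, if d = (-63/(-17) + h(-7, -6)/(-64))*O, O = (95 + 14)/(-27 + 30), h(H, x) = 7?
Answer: 10662925/1088 ≈ 9800.5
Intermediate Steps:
O = 109/3 ≈ 36.333
d = 426517/3264 (d = (-63/(-17) + 7/(-64))*(109/3) = (-63*(-1/17) + 7*(-1/64))*(109/3) = (63/17 - 7/64)*(109/3) = (3913/1088)*(109/3) = 426517/3264 ≈ 130.67)
75*d = 75*(426517/3264) = 10662925/1088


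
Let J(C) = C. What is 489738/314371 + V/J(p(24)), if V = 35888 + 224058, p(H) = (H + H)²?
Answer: 1336255489/11682432 ≈ 114.38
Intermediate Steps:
p(H) = 4*H² (p(H) = (2*H)² = 4*H²)
V = 259946
489738/314371 + V/J(p(24)) = 489738/314371 + 259946/((4*24²)) = 489738*(1/314371) + 259946/((4*576)) = 15798/10141 + 259946/2304 = 15798/10141 + 259946*(1/2304) = 15798/10141 + 129973/1152 = 1336255489/11682432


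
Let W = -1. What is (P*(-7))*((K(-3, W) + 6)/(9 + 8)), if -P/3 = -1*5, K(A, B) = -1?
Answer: -525/17 ≈ -30.882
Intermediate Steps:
P = 15 (P = -(-3)*5 = -3*(-5) = 15)
(P*(-7))*((K(-3, W) + 6)/(9 + 8)) = (15*(-7))*((-1 + 6)/(9 + 8)) = -525/17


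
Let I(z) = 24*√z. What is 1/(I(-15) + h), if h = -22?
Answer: -11/4562 - 6*I*√15/2281 ≈ -0.0024112 - 0.010188*I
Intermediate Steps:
1/(I(-15) + h) = 1/(24*√(-15) - 22) = 1/(24*(I*√15) - 22) = 1/(24*I*√15 - 22) = 1/(-22 + 24*I*√15)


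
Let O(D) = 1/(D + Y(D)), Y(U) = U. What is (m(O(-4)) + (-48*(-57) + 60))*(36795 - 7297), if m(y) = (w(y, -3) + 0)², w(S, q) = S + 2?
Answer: 2642563581/32 ≈ 8.2580e+7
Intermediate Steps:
w(S, q) = 2 + S
O(D) = 1/(2*D) (O(D) = 1/(D + D) = 1/(2*D))
m(y) = (2 + y)² (m(y) = ((2 + y) + 0)² = (2 + y)²)
(m(O(-4)) + (-48*(-57) + 60))*(36795 - 7297) = ((2 + (½)/(-4))² + (-48*(-57) + 60))*(36795 - 7297) = ((2 + (½)*(-¼))² + (2736 + 60))*29498 = ((2 - ⅛)² + 2796)*29498 = ((15/8)² + 2796)*29498 = (225/64 + 2796)*29498 = (179169/64)*29498 = 2642563581/32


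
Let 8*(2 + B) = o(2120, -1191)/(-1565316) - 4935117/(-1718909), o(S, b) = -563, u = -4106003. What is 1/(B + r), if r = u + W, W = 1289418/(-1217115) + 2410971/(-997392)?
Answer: -1634770986312098622240/6712382940461494813145164583 ≈ -2.4355e-7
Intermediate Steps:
B = -35324186816165/21525086081952 (B = -2 + (-563/(-1565316) - 4935117/(-1718909))/8 = -2 + (-563*(-1/1565316) - 4935117*(-1/1718909))/8 = -2 + (563/1565316 + 4935117/1718909)/8 = -2 + (⅛)*(7725985347739/2690635760244) = -2 + 7725985347739/21525086081952 = -35324186816165/21525086081952 ≈ -1.6411)
W = -468942685169/134882307120 (W = 1289418*(-1/1217115) + 2410971*(-1/997392) = -429806/405705 - 803657/332464 = -468942685169/134882307120 ≈ -3.4767)
r = -553827626624326529/134882307120 (r = -4106003 - 468942685169/134882307120 = -553827626624326529/134882307120 ≈ -4.1060e+6)
1/(B + r) = 1/(-35324186816165/21525086081952 - 553827626624326529/134882307120) = 1/(-6712382940461494813145164583/1634770986312098622240) = -1634770986312098622240/6712382940461494813145164583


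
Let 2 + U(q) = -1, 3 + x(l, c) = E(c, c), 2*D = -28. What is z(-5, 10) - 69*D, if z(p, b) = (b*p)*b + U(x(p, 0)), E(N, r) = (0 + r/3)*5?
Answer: 463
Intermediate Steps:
D = -14 (D = (1/2)*(-28) = -14)
E(N, r) = 5*r/3 (E(N, r) = (0 + r*(1/3))*5 = (0 + r/3)*5 = (r/3)*5 = 5*r/3)
x(l, c) = -3 + 5*c/3
U(q) = -3 (U(q) = -2 - 1 = -3)
z(p, b) = -3 + p*b**2 (z(p, b) = (b*p)*b - 3 = p*b**2 - 3 = -3 + p*b**2)
z(-5, 10) - 69*D = (-3 - 5*10**2) - 69*(-14) = (-3 - 5*100) + 966 = (-3 - 500) + 966 = -503 + 966 = 463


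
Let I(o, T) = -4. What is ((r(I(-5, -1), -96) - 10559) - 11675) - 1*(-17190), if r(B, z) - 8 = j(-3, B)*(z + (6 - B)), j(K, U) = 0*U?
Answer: -5036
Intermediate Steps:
j(K, U) = 0
r(B, z) = 8 (r(B, z) = 8 + 0*(z + (6 - B)) = 8 + 0*(6 + z - B) = 8 + 0 = 8)
((r(I(-5, -1), -96) - 10559) - 11675) - 1*(-17190) = ((8 - 10559) - 11675) - 1*(-17190) = (-10551 - 11675) + 17190 = -22226 + 17190 = -5036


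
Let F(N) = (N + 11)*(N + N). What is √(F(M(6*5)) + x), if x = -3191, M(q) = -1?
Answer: 13*I*√19 ≈ 56.666*I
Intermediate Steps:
F(N) = 2*N*(11 + N) (F(N) = (11 + N)*(2*N) = 2*N*(11 + N))
√(F(M(6*5)) + x) = √(2*(-1)*(11 - 1) - 3191) = √(2*(-1)*10 - 3191) = √(-20 - 3191) = √(-3211) = 13*I*√19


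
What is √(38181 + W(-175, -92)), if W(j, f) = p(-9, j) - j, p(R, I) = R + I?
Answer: 2*√9543 ≈ 195.38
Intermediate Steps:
p(R, I) = I + R
W(j, f) = -9 (W(j, f) = (j - 9) - j = (-9 + j) - j = -9)
√(38181 + W(-175, -92)) = √(38181 - 9) = √38172 = 2*√9543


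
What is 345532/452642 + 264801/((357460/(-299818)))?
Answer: -147279009134669/663120530 ≈ -2.2210e+5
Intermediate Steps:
345532/452642 + 264801/((357460/(-299818))) = 345532*(1/452642) + 264801/((357460*(-1/299818))) = 172766/226321 + 264801/(-178730/149909) = 172766/226321 + 264801*(-149909/178730) = 172766/226321 - 650754969/2930 = -147279009134669/663120530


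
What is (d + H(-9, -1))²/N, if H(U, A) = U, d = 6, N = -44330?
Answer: -9/44330 ≈ -0.00020302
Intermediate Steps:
(d + H(-9, -1))²/N = (6 - 9)²/(-44330) = (-3)²*(-1/44330) = 9*(-1/44330) = -9/44330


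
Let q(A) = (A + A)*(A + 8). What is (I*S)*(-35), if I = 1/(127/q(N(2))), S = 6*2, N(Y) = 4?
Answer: -40320/127 ≈ -317.48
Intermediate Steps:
S = 12
q(A) = 2*A*(8 + A) (q(A) = (2*A)*(8 + A) = 2*A*(8 + A))
I = 96/127 (I = 1/(127/((2*4*(8 + 4)))) = 1/(127/((2*4*12))) = 1/(127/96) = 96/127 ≈ 0.75591)
(I*S)*(-35) = ((96/127)*12)*(-35) = (1152/127)*(-35) = -40320/127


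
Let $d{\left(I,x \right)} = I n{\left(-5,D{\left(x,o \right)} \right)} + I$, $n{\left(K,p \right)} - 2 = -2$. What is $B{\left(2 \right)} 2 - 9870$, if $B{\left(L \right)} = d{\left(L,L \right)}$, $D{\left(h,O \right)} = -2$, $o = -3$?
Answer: $-9866$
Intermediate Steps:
$n{\left(K,p \right)} = 0$ ($n{\left(K,p \right)} = 2 - 2 = 0$)
$d{\left(I,x \right)} = I$ ($d{\left(I,x \right)} = I 0 + I = 0 + I = I$)
$B{\left(L \right)} = L$
$B{\left(2 \right)} 2 - 9870 = 2 \cdot 2 - 9870 = 4 - 9870 = -9866$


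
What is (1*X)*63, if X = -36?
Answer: -2268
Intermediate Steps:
(1*X)*63 = (1*(-36))*63 = -36*63 = -2268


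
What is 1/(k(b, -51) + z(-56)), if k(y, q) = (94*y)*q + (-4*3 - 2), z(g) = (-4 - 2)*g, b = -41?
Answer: 1/196876 ≈ 5.0793e-6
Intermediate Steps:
z(g) = -6*g
k(y, q) = -14 + 94*q*y (k(y, q) = 94*q*y + (-12 - 2) = 94*q*y - 14 = -14 + 94*q*y)
1/(k(b, -51) + z(-56)) = 1/((-14 + 94*(-51)*(-41)) - 6*(-56)) = 1/((-14 + 196554) + 336) = 1/(196540 + 336) = 1/196876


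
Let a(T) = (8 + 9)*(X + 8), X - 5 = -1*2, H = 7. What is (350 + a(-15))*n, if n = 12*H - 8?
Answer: 40812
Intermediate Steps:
X = 3 (X = 5 - 1*2 = 5 - 2 = 3)
n = 76 (n = 12*7 - 8 = 84 - 8 = 76)
a(T) = 187 (a(T) = (8 + 9)*(3 + 8) = 17*11 = 187)
(350 + a(-15))*n = (350 + 187)*76 = 537*76 = 40812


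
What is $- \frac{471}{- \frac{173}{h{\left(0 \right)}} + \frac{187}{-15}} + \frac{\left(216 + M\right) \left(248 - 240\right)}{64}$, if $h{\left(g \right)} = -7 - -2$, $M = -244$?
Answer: $- \frac{8227}{332} \approx -24.78$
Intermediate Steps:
$h{\left(g \right)} = -5$ ($h{\left(g \right)} = -7 + 2 = -5$)
$- \frac{471}{- \frac{173}{h{\left(0 \right)}} + \frac{187}{-15}} + \frac{\left(216 + M\right) \left(248 - 240\right)}{64} = - \frac{471}{- \frac{173}{-5} + \frac{187}{-15}} + \frac{\left(216 - 244\right) \left(248 - 240\right)}{64} = - \frac{471}{\left(-173\right) \left(- \frac{1}{5}\right) + 187 \left(- \frac{1}{15}\right)} + \left(-28\right) 8 \cdot \frac{1}{64} = - \frac{471}{\frac{173}{5} - \frac{187}{15}} - \frac{7}{2} = - \frac{471}{\frac{332}{15}} - \frac{7}{2} = \left(-471\right) \frac{15}{332} - \frac{7}{2} = - \frac{7065}{332} - \frac{7}{2} = - \frac{8227}{332}$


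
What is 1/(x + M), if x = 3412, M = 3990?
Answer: 1/7402 ≈ 0.00013510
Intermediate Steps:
1/(x + M) = 1/(3412 + 3990) = 1/7402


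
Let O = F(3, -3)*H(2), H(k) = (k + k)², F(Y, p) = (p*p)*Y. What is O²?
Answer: 186624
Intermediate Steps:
F(Y, p) = Y*p² (F(Y, p) = p²*Y = Y*p²)
H(k) = 4*k² (H(k) = (2*k)² = 4*k²)
O = 432 (O = (3*(-3)²)*(4*2²) = (3*9)*(4*4) = 27*16 = 432)
O² = 432² = 186624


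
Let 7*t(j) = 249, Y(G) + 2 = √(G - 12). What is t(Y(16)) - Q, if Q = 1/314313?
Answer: 78263930/2200191 ≈ 35.571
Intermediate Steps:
Y(G) = -2 + √(-12 + G) (Y(G) = -2 + √(G - 12) = -2 + √(-12 + G))
t(j) = 249/7 (t(j) = (⅐)*249 = 249/7)
Q = 1/314313 ≈ 3.1815e-6
t(Y(16)) - Q = 249/7 - 1*1/314313 = 249/7 - 1/314313 = 78263930/2200191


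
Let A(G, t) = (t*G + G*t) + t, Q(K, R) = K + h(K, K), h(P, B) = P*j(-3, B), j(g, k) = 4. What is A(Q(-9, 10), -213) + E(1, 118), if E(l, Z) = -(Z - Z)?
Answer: 18957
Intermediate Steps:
h(P, B) = 4*P (h(P, B) = P*4 = 4*P)
E(l, Z) = 0 (E(l, Z) = -1*0 = 0)
Q(K, R) = 5*K (Q(K, R) = K + 4*K = 5*K)
A(G, t) = t + 2*G*t (A(G, t) = (G*t + G*t) + t = 2*G*t + t = t + 2*G*t)
A(Q(-9, 10), -213) + E(1, 118) = -213*(1 + 2*(5*(-9))) + 0 = -213*(1 + 2*(-45)) + 0 = -213*(1 - 90) + 0 = -213*(-89) + 0 = 18957 + 0 = 18957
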